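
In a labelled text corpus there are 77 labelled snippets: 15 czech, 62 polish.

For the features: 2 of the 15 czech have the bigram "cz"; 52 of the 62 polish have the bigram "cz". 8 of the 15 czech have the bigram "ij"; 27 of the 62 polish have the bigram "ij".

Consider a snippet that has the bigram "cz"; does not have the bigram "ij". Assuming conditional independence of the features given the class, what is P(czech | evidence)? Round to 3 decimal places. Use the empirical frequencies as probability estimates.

czech: (15/77) × (2/15) × (7/15) ≈ 0.0121212
polish: (62/77) × (52/62) × (35/62) ≈ 0.381232
P(czech | x) = 0.0121212 / 0.3933532 ≈ 0.031

0.031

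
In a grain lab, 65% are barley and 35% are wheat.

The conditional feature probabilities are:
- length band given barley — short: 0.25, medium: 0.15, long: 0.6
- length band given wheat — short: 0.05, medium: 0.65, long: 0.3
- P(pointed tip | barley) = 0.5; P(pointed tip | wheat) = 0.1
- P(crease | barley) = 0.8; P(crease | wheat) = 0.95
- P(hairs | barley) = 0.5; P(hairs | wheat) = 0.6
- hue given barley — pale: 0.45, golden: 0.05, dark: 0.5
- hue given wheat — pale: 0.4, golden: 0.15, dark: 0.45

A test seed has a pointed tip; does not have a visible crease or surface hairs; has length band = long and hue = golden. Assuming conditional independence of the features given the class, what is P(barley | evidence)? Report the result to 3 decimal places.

0.969

barley: 0.65 × 0.6 × 0.5 × (1−0.8) × (1−0.5) × 0.05 = 0.000975
wheat: 0.35 × 0.3 × 0.1 × (1−0.95) × (1−0.6) × 0.15 = 0.0000315
P(barley | x) = 0.000975 / 0.0010065 ≈ 0.969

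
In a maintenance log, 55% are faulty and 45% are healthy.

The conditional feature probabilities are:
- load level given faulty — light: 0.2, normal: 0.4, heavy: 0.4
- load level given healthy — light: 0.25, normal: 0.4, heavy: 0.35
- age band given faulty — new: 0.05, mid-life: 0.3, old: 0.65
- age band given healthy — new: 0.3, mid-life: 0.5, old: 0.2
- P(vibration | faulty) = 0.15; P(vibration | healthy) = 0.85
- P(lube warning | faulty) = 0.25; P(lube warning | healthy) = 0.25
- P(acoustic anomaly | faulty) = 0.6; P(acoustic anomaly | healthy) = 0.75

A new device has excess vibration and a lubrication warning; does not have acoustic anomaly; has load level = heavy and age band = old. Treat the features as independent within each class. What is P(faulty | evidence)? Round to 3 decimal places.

faulty: 0.55 × 0.4 × 0.65 × 0.15 × 0.25 × (1−0.6) = 0.002145
healthy: 0.45 × 0.35 × 0.2 × 0.85 × 0.25 × (1−0.75) = 0.0016734375
P(faulty | x) = 0.002145 / 0.0038184375 ≈ 0.562

0.562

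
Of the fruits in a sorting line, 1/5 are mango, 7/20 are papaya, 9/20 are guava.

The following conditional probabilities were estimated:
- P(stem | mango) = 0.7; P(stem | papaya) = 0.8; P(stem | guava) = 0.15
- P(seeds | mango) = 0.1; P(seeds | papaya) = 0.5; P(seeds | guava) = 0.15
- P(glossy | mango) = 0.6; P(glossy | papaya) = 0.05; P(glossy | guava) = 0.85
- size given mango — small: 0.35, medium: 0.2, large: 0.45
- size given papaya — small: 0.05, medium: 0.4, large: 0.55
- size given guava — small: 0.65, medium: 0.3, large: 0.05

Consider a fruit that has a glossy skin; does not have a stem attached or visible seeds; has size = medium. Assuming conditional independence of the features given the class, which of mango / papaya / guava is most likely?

mango: 0.2 × (1−0.7) × (1−0.1) × 0.6 × 0.2 = 0.00648
papaya: 0.35 × (1−0.8) × (1−0.5) × 0.05 × 0.4 = 0.0007
guava: 0.45 × (1−0.15) × (1−0.15) × 0.85 × 0.3 = 0.082906875
Highest score → guava.

guava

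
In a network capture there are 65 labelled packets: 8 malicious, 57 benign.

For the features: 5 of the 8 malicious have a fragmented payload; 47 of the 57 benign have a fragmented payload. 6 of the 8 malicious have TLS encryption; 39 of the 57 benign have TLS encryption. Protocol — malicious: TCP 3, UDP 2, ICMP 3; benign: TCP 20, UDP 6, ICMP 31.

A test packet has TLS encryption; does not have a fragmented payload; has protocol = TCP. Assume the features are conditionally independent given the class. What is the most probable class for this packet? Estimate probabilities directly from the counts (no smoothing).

malicious: (8/65) × (3/8) × (6/8) × (3/8) ≈ 0.0129808
benign: (57/65) × (10/57) × (39/57) × (20/57) ≈ 0.0369344
Highest score → benign.

benign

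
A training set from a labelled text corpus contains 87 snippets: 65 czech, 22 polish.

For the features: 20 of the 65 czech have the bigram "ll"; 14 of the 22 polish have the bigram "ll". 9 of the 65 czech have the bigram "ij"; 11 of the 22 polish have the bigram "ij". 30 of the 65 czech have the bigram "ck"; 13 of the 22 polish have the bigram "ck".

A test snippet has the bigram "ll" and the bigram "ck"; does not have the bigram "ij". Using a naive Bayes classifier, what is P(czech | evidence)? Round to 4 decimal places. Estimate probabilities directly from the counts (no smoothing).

czech: (65/87) × (20/65) × (56/65) × (30/65) ≈ 0.0914099
polish: (22/87) × (14/22) × (11/22) × (13/22) ≈ 0.0475444
P(czech | x) = 0.0914099 / 0.1389543 ≈ 0.6578

0.6578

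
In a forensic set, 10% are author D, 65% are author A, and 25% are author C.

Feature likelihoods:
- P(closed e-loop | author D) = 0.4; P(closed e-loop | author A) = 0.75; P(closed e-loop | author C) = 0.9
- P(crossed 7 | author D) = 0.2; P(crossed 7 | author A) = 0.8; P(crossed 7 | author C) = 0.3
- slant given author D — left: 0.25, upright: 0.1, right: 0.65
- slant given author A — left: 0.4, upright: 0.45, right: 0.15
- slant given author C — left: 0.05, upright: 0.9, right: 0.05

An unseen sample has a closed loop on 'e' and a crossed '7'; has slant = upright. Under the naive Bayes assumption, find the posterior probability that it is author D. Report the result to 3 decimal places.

0.003

author D: 0.1 × 0.4 × 0.2 × 0.1 = 0.0008
author A: 0.65 × 0.75 × 0.8 × 0.45 = 0.1755
author C: 0.25 × 0.9 × 0.3 × 0.9 = 0.06075
P(author D | x) = 0.0008 / 0.23705 ≈ 0.003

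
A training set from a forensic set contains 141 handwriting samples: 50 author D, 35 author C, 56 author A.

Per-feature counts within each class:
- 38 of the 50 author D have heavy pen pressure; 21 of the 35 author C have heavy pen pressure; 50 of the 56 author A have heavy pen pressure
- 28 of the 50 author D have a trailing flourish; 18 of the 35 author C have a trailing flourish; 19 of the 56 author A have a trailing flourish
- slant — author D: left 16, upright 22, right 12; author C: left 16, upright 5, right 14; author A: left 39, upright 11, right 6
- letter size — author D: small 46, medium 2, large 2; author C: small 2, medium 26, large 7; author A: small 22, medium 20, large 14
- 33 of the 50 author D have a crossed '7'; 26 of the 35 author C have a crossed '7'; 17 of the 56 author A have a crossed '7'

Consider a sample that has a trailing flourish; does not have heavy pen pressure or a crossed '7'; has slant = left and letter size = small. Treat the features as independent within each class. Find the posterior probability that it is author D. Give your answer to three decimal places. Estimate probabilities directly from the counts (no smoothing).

0.607

author D: (50/141) × (12/50) × (28/50) × (16/50) × (46/50) × (17/50) ≈ 0.00477053
author C: (35/141) × (14/35) × (18/35) × (16/35) × (2/35) × (9/35) ≈ 0.000343006
author A: (56/141) × (6/56) × (19/56) × (39/56) × (22/56) × (39/56) ≈ 0.00275097
P(author D | x) = 0.00477053 / 0.007864506 ≈ 0.607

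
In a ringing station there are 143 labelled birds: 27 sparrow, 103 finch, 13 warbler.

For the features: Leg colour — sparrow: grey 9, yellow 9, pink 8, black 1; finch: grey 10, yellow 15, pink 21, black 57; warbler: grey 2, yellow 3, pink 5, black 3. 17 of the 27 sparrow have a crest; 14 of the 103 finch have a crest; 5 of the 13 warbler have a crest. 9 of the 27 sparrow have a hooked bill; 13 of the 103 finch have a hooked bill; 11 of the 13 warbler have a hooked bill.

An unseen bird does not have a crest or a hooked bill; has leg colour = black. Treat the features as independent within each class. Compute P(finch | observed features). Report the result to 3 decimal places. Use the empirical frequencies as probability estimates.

0.988

sparrow: (27/143) × (1/27) × (10/27) × (18/27) ≈ 0.00172667
finch: (103/143) × (57/103) × (89/103) × (90/103) ≈ 0.300952
warbler: (13/143) × (3/13) × (8/13) × (2/13) ≈ 0.00198618
P(finch | x) = 0.300952 / 0.30466485 ≈ 0.988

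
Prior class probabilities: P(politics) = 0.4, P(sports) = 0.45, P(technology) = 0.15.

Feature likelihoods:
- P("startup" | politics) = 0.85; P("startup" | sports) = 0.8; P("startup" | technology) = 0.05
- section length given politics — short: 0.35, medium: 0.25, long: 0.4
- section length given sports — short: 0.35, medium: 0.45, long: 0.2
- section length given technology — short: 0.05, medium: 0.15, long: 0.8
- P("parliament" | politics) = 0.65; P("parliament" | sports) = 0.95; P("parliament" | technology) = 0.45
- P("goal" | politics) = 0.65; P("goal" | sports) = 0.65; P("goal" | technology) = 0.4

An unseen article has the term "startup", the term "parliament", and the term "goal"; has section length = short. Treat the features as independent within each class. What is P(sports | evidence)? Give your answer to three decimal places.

0.607

politics: 0.4 × 0.85 × 0.35 × 0.65 × 0.65 = 0.0502775
sports: 0.45 × 0.8 × 0.35 × 0.95 × 0.65 = 0.077805
technology: 0.15 × 0.05 × 0.05 × 0.45 × 0.4 = 0.0000675
P(sports | x) = 0.077805 / 0.12815 ≈ 0.607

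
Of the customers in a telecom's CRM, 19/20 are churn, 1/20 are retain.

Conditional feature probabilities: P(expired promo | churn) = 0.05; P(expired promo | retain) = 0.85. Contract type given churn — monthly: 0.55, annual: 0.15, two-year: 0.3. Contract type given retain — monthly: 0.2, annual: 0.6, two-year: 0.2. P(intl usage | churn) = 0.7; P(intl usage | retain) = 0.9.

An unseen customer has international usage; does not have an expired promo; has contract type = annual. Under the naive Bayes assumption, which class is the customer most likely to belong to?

churn: 0.95 × (1−0.05) × 0.15 × 0.7 = 0.0947625
retain: 0.05 × (1−0.85) × 0.6 × 0.9 = 0.00405
Highest score → churn.

churn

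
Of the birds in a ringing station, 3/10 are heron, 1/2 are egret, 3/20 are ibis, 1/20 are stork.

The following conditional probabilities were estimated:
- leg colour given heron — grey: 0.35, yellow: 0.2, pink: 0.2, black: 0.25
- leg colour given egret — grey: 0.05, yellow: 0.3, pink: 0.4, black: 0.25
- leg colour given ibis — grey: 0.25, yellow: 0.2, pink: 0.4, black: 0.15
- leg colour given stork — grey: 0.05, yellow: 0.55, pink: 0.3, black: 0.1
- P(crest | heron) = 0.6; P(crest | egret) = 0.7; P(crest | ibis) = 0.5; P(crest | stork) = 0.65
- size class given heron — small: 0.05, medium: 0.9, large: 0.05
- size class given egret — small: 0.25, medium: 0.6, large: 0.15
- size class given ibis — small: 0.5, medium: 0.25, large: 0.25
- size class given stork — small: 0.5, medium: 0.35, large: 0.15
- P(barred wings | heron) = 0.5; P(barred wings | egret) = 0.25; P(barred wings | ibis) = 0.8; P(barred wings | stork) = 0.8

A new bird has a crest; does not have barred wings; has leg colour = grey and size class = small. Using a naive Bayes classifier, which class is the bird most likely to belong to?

heron: 0.3 × 0.35 × 0.6 × 0.05 × (1−0.5) = 0.001575
egret: 0.5 × 0.05 × 0.7 × 0.25 × (1−0.25) = 0.00328125
ibis: 0.15 × 0.25 × 0.5 × 0.5 × (1−0.8) = 0.001875
stork: 0.05 × 0.05 × 0.65 × 0.5 × (1−0.8) = 0.0001625
Highest score → egret.

egret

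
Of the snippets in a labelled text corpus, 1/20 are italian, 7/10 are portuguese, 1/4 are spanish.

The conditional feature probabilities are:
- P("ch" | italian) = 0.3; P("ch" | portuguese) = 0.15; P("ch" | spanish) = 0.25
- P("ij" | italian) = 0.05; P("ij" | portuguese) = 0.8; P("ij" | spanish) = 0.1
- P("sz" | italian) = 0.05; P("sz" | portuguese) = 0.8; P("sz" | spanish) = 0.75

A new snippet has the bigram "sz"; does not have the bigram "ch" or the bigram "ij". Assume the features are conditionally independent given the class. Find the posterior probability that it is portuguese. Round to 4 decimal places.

0.4261

italian: 0.05 × (1−0.3) × (1−0.05) × 0.05 = 0.0016625
portuguese: 0.7 × (1−0.15) × (1−0.8) × 0.8 = 0.0952
spanish: 0.25 × (1−0.25) × (1−0.1) × 0.75 = 0.1265625
P(portuguese | x) = 0.0952 / 0.223425 ≈ 0.4261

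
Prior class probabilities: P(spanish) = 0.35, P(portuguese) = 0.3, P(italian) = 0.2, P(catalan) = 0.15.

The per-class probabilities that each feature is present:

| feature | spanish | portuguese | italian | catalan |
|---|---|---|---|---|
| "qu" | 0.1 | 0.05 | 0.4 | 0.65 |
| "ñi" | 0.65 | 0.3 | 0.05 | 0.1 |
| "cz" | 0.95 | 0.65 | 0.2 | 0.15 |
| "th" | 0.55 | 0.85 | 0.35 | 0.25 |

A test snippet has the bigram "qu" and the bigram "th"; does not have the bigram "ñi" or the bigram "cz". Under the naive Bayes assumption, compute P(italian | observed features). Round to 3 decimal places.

spanish: 0.35 × 0.1 × (1−0.65) × (1−0.95) × 0.55 = 0.000336875
portuguese: 0.3 × 0.05 × (1−0.3) × (1−0.65) × 0.85 = 0.00312375
italian: 0.2 × 0.4 × (1−0.05) × (1−0.2) × 0.35 = 0.02128
catalan: 0.15 × 0.65 × (1−0.1) × (1−0.15) × 0.25 = 0.018646875
P(italian | x) = 0.02128 / 0.0433875 ≈ 0.490

0.490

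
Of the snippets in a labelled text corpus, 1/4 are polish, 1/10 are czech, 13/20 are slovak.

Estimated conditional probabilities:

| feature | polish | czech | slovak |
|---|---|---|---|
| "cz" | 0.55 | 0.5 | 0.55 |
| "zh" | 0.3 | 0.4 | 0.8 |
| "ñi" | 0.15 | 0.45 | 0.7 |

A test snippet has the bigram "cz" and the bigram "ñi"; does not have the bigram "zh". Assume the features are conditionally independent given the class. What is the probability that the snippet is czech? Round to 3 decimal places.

polish: 0.25 × 0.55 × (1−0.3) × 0.15 = 0.0144375
czech: 0.1 × 0.5 × (1−0.4) × 0.45 = 0.0135
slovak: 0.65 × 0.55 × (1−0.8) × 0.7 = 0.05005
P(czech | x) = 0.0135 / 0.0779875 ≈ 0.173

0.173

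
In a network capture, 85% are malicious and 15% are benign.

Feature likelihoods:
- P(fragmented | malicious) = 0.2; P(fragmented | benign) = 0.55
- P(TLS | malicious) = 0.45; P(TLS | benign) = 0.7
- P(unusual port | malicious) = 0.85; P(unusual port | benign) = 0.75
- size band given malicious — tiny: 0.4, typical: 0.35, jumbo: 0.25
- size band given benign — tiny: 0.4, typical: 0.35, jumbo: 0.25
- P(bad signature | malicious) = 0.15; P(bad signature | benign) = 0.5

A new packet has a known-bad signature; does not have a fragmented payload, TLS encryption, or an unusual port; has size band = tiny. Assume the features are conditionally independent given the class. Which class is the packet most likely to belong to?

malicious

malicious: 0.85 × (1−0.2) × (1−0.45) × (1−0.85) × 0.4 × 0.15 = 0.003366
benign: 0.15 × (1−0.55) × (1−0.7) × (1−0.75) × 0.4 × 0.5 = 0.0010125
Highest score → malicious.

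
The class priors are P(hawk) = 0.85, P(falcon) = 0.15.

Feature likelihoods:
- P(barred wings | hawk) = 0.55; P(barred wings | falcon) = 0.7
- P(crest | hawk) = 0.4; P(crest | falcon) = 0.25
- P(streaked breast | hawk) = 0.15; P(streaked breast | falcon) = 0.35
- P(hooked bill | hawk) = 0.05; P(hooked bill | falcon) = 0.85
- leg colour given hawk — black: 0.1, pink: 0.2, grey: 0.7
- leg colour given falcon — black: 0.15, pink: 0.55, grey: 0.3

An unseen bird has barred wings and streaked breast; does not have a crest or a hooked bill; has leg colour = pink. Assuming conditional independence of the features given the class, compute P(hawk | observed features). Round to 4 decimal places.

0.7785

hawk: 0.85 × 0.55 × (1−0.4) × 0.15 × (1−0.05) × 0.2 = 0.00799425
falcon: 0.15 × 0.7 × (1−0.25) × 0.35 × (1−0.85) × 0.55 = 0.00227390625
P(hawk | x) = 0.00799425 / 0.01026815625 ≈ 0.7785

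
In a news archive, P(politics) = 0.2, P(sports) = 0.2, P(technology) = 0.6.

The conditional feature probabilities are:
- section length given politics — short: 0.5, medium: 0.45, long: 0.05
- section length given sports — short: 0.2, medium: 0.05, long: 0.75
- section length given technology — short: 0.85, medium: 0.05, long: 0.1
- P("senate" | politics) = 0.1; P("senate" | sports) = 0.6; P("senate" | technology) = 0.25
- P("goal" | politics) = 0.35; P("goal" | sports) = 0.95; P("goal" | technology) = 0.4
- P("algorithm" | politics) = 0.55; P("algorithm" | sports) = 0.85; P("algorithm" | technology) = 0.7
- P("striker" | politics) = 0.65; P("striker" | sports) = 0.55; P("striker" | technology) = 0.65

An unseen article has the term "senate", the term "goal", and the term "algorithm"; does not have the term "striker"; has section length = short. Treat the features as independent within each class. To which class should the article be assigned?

politics: 0.2 × 0.5 × 0.1 × 0.35 × 0.55 × (1−0.65) = 0.00067375
sports: 0.2 × 0.2 × 0.6 × 0.95 × 0.85 × (1−0.55) = 0.008721
technology: 0.6 × 0.85 × 0.25 × 0.4 × 0.7 × (1−0.65) = 0.012495
Highest score → technology.

technology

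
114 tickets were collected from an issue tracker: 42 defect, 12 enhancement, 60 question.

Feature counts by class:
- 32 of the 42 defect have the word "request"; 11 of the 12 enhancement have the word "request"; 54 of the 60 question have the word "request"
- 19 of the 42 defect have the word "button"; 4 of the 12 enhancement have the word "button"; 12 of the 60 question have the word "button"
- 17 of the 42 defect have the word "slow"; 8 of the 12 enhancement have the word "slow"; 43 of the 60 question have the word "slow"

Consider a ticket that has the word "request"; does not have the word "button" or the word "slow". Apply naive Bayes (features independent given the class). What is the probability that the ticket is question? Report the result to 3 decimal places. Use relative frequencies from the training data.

0.487

defect: (42/114) × (32/42) × (23/42) × (25/42) ≈ 0.0914986
enhancement: (12/114) × (11/12) × (8/12) × (4/12) ≈ 0.0214425
question: (60/114) × (54/60) × (48/60) × (17/60) ≈ 0.107368
P(question | x) = 0.107368 / 0.2203091 ≈ 0.487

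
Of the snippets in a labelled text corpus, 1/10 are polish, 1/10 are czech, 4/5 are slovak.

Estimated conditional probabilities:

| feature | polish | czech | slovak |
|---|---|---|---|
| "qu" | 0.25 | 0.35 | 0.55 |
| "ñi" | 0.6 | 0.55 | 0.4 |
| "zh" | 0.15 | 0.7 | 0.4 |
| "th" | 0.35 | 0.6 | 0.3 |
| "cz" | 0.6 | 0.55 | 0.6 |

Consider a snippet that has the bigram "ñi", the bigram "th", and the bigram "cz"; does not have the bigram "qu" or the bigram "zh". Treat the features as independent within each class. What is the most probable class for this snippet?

polish: 0.1 × (1−0.25) × 0.6 × (1−0.15) × 0.35 × 0.6 = 0.0080325
czech: 0.1 × (1−0.35) × 0.55 × (1−0.7) × 0.6 × 0.55 = 0.00353925
slovak: 0.8 × (1−0.55) × 0.4 × (1−0.4) × 0.3 × 0.6 = 0.015552
Highest score → slovak.

slovak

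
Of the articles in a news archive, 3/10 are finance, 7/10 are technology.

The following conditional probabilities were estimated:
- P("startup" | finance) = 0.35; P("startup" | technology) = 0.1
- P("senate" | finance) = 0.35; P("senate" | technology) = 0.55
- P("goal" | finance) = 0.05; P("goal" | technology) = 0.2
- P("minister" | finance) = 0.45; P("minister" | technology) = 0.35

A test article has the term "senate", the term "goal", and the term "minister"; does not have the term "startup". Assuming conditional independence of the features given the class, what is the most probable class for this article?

technology

finance: 0.3 × (1−0.35) × 0.35 × 0.05 × 0.45 = 0.001535625
technology: 0.7 × (1−0.1) × 0.55 × 0.2 × 0.35 = 0.024255
Highest score → technology.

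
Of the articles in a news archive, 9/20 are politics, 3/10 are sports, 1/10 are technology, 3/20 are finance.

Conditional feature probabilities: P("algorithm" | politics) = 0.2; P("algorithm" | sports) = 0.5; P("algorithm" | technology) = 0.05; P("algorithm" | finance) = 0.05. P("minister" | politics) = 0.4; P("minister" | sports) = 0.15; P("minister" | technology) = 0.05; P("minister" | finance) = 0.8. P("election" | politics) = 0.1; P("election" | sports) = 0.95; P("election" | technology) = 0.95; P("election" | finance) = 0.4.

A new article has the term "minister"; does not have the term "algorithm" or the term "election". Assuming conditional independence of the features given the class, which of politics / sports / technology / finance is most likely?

politics: 0.45 × (1−0.2) × 0.4 × (1−0.1) = 0.1296
sports: 0.3 × (1−0.5) × 0.15 × (1−0.95) = 0.001125
technology: 0.1 × (1−0.05) × 0.05 × (1−0.95) = 0.0002375
finance: 0.15 × (1−0.05) × 0.8 × (1−0.4) = 0.0684
Highest score → politics.

politics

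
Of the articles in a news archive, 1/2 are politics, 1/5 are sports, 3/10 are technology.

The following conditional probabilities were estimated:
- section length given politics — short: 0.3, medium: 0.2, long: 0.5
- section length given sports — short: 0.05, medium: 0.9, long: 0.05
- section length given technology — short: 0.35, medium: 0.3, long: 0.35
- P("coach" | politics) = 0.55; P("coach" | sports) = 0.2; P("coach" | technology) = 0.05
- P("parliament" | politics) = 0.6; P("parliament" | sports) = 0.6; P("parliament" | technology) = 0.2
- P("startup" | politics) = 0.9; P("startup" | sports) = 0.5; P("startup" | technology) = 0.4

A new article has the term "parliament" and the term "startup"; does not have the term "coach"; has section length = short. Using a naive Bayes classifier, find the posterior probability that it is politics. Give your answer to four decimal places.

politics: 0.5 × 0.3 × (1−0.55) × 0.6 × 0.9 = 0.03645
sports: 0.2 × 0.05 × (1−0.2) × 0.6 × 0.5 = 0.0024
technology: 0.3 × 0.35 × (1−0.05) × 0.2 × 0.4 = 0.00798
P(politics | x) = 0.03645 / 0.04683 ≈ 0.7783

0.7783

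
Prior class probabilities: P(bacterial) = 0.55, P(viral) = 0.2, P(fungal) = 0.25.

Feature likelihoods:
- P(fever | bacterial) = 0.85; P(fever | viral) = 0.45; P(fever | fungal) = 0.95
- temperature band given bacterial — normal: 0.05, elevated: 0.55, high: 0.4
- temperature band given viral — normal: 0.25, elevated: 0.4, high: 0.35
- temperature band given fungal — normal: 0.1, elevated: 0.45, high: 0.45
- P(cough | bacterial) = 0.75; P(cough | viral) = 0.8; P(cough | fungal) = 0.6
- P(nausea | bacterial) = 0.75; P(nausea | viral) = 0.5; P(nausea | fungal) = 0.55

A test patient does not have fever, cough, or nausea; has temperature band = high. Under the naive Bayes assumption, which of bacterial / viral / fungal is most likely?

bacterial: 0.55 × (1−0.85) × 0.4 × (1−0.75) × (1−0.75) = 0.0020625
viral: 0.2 × (1−0.45) × 0.35 × (1−0.8) × (1−0.5) = 0.00385
fungal: 0.25 × (1−0.95) × 0.45 × (1−0.6) × (1−0.55) = 0.0010125
Highest score → viral.

viral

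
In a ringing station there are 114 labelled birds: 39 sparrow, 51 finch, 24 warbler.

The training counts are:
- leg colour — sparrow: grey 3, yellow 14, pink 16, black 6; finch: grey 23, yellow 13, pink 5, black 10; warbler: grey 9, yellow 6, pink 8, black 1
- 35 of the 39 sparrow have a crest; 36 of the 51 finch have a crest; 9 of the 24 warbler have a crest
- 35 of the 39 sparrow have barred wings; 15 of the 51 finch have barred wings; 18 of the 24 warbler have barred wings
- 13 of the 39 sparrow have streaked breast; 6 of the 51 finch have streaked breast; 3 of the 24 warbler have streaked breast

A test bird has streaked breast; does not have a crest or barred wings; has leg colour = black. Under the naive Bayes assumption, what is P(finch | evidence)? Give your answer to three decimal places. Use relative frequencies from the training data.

sparrow: (39/114) × (6/39) × (4/39) × (4/39) × (13/39) ≈ 0.000184551
finch: (51/114) × (10/51) × (15/51) × (36/51) × (6/51) ≈ 0.00214254
warbler: (24/114) × (1/24) × (15/24) × (6/24) × (3/24) ≈ 0.000171327
P(finch | x) = 0.00214254 / 0.002498418 ≈ 0.858

0.858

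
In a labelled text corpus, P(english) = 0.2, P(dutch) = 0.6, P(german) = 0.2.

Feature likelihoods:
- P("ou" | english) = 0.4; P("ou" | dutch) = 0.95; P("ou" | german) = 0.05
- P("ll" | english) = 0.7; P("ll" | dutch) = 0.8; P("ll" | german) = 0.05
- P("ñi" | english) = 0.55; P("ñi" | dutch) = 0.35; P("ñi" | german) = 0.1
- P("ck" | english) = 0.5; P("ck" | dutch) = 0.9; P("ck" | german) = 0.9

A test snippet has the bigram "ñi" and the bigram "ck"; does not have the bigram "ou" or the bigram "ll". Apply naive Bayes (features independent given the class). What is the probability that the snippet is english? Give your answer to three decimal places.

0.353

english: 0.2 × (1−0.4) × (1−0.7) × 0.55 × 0.5 = 0.0099
dutch: 0.6 × (1−0.95) × (1−0.8) × 0.35 × 0.9 = 0.00189
german: 0.2 × (1−0.05) × (1−0.05) × 0.1 × 0.9 = 0.016245
P(english | x) = 0.0099 / 0.028035 ≈ 0.353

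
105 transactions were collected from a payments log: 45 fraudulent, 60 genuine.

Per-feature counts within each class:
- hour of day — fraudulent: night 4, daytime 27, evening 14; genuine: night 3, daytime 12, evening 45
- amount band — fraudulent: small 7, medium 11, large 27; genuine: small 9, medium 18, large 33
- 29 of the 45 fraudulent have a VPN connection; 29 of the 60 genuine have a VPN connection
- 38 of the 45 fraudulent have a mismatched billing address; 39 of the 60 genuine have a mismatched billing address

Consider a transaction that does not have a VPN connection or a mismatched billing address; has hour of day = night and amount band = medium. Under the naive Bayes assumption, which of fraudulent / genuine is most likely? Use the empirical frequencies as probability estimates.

fraudulent: (45/105) × (4/45) × (11/45) × (16/45) × (7/45) ≈ 0.000515043
genuine: (60/105) × (3/60) × (18/60) × (31/60) × (21/60) = 0.00155
Highest score → genuine.

genuine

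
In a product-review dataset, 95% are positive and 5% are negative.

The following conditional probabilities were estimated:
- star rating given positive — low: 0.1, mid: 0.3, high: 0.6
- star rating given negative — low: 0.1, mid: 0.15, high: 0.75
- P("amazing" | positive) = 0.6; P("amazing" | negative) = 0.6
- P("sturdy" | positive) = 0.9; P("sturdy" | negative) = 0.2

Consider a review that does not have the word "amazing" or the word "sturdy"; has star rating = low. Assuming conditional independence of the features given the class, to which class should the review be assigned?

positive

positive: 0.95 × 0.1 × (1−0.6) × (1−0.9) = 0.0038
negative: 0.05 × 0.1 × (1−0.6) × (1−0.2) = 0.0016
Highest score → positive.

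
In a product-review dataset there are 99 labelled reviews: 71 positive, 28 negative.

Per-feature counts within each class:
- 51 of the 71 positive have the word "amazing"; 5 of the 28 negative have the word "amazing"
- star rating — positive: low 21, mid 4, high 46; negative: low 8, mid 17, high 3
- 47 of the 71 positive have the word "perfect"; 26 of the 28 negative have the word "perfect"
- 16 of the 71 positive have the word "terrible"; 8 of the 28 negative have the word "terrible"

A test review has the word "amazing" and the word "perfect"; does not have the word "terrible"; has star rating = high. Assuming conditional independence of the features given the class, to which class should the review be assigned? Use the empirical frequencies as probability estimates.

positive: (71/99) × (51/71) × (46/71) × (47/71) × (55/71) ≈ 0.171151
negative: (28/99) × (5/28) × (3/28) × (26/28) × (20/28) ≈ 0.0035891
Highest score → positive.

positive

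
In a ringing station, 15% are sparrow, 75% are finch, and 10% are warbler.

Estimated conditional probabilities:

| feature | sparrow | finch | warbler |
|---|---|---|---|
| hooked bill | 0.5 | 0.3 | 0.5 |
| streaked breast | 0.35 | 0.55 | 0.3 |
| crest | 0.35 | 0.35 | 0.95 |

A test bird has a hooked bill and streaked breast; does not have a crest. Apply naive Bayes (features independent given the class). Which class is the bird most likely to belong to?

sparrow: 0.15 × 0.5 × 0.35 × (1−0.35) = 0.0170625
finch: 0.75 × 0.3 × 0.55 × (1−0.35) = 0.0804375
warbler: 0.1 × 0.5 × 0.3 × (1−0.95) = 0.00075
Highest score → finch.

finch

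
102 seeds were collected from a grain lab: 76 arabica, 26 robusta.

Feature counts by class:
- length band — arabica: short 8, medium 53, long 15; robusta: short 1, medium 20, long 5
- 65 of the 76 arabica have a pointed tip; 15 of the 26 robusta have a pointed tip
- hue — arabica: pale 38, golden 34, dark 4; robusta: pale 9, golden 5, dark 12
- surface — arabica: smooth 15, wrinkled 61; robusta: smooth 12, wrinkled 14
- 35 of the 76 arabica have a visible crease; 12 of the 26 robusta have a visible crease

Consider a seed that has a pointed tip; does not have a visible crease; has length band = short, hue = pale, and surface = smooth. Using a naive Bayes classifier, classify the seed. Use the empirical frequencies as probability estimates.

arabica: (76/102) × (8/76) × (65/76) × (38/76) × (15/76) × (41/76) ≈ 0.00357115
robusta: (26/102) × (1/26) × (15/26) × (9/26) × (12/26) × (14/26) ≈ 0.000486575
Highest score → arabica.

arabica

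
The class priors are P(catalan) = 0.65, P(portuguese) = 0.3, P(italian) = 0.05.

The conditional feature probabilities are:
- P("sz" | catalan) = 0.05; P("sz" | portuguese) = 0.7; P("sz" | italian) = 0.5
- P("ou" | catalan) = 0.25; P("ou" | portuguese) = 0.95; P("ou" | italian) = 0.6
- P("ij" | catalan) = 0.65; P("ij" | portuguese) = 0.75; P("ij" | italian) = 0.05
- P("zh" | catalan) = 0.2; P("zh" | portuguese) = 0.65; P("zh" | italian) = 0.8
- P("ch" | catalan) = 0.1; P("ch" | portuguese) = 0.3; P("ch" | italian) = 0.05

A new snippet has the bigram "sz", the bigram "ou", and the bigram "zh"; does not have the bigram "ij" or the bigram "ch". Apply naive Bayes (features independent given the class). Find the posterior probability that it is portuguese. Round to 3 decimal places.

catalan: 0.65 × 0.05 × 0.25 × (1−0.65) × 0.2 × (1−0.1) = 0.000511875
portuguese: 0.3 × 0.7 × 0.95 × (1−0.75) × 0.65 × (1−0.3) = 0.022693125
italian: 0.05 × 0.5 × 0.6 × (1−0.05) × 0.8 × (1−0.05) = 0.01083
P(portuguese | x) = 0.022693125 / 0.034035 ≈ 0.667

0.667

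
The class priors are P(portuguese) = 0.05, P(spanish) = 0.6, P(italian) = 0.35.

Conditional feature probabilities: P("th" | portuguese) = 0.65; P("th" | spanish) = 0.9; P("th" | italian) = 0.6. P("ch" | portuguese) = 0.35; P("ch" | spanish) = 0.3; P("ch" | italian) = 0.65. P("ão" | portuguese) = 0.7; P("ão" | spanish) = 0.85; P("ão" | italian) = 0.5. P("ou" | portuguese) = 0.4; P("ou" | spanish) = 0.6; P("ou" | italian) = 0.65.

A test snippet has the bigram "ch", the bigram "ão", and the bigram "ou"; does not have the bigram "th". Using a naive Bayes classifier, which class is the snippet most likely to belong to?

portuguese: 0.05 × (1−0.65) × 0.35 × 0.7 × 0.4 = 0.001715
spanish: 0.6 × (1−0.9) × 0.3 × 0.85 × 0.6 = 0.00918
italian: 0.35 × (1−0.6) × 0.65 × 0.5 × 0.65 = 0.029575
Highest score → italian.

italian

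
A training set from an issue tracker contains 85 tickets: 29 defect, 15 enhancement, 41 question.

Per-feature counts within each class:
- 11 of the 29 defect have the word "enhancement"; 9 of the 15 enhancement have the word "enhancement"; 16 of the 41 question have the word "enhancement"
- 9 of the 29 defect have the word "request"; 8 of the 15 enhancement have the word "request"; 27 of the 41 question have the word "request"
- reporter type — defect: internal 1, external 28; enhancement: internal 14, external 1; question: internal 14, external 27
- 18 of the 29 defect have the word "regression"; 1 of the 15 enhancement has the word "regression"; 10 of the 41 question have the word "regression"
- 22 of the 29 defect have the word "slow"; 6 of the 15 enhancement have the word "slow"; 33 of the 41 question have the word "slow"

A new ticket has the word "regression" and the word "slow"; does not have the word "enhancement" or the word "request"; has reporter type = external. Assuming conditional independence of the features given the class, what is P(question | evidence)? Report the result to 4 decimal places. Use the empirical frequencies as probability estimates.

0.1634

defect: (29/85) × (18/29) × (20/29) × (28/29) × (18/29) × (22/29) ≈ 0.0663964
enhancement: (15/85) × (6/15) × (7/15) × (1/15) × (1/15) × (6/15) ≈ 0.0000585621
question: (41/85) × (25/41) × (14/41) × (27/41) × (10/41) × (33/41) ≈ 0.0129835
P(question | x) = 0.0129835 / 0.0794384621 ≈ 0.1634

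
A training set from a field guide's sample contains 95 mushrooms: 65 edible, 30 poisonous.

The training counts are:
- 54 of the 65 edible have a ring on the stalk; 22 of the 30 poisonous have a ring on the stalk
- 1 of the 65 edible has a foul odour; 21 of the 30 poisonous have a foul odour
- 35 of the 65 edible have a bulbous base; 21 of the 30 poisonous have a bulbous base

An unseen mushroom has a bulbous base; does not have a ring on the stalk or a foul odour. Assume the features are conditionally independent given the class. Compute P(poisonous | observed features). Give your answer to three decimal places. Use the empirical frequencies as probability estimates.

edible: (65/95) × (11/65) × (64/65) × (35/65) ≈ 0.061389
poisonous: (30/95) × (8/30) × (9/30) × (21/30) ≈ 0.0176842
P(poisonous | x) = 0.0176842 / 0.0790732 ≈ 0.224

0.224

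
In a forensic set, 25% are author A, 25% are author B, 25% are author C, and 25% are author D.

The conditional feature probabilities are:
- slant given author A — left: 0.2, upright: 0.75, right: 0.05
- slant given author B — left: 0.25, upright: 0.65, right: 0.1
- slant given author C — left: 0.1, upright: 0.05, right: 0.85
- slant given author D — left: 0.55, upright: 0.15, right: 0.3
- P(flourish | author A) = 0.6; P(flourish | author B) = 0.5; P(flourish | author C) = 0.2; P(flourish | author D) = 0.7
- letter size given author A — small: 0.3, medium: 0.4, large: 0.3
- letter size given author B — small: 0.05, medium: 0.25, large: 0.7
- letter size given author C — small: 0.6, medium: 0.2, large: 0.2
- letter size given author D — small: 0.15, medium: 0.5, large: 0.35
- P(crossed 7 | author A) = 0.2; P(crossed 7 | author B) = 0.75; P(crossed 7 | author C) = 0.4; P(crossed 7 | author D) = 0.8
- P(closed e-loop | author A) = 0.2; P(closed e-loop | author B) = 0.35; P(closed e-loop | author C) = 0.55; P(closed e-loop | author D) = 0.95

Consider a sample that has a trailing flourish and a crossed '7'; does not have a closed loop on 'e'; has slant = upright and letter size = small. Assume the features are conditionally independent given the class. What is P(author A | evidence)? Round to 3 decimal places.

0.692

author A: 0.25 × 0.75 × 0.6 × 0.3 × 0.2 × (1−0.2) = 0.0054
author B: 0.25 × 0.65 × 0.5 × 0.05 × 0.75 × (1−0.35) = 0.00198046875
author C: 0.25 × 0.05 × 0.2 × 0.6 × 0.4 × (1−0.55) = 0.00027
author D: 0.25 × 0.15 × 0.7 × 0.15 × 0.8 × (1−0.95) = 0.0001575
P(author A | x) = 0.0054 / 0.00780796875 ≈ 0.692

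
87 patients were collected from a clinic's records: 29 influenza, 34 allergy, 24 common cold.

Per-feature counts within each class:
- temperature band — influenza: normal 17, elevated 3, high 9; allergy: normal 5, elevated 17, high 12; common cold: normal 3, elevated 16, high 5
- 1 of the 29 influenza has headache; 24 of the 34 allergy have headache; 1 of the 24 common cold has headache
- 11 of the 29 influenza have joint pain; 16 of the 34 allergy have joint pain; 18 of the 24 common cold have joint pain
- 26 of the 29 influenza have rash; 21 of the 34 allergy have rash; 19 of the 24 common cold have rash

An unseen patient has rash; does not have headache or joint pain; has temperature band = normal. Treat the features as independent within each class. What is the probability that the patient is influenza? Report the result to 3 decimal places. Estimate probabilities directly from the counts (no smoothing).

influenza: (29/87) × (17/29) × (28/29) × (18/29) × (26/29) ≈ 0.104988
allergy: (34/87) × (5/34) × (10/34) × (18/34) × (21/34) ≈ 0.00552721
common cold: (24/87) × (3/24) × (23/24) × (6/24) × (19/24) ≈ 0.00654035
P(influenza | x) = 0.104988 / 0.11705556 ≈ 0.897

0.897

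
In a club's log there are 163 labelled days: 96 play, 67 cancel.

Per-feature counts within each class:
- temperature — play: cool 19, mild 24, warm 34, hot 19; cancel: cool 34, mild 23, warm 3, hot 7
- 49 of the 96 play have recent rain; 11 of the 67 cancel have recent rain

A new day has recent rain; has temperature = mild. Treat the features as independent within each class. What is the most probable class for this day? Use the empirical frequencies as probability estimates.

play: (96/163) × (24/96) × (49/96) ≈ 0.0751534
cancel: (67/163) × (23/67) × (11/67) ≈ 0.0231664
Highest score → play.

play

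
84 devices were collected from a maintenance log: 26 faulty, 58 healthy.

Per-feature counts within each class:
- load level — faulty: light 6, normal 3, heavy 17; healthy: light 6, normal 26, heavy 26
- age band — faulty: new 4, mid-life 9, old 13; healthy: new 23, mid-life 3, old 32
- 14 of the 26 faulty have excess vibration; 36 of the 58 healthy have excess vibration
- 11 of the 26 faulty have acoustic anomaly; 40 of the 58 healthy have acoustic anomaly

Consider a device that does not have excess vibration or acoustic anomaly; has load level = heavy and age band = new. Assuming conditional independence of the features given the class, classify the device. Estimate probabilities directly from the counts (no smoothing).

healthy

faulty: (26/84) × (17/26) × (4/26) × (12/26) × (15/26) ≈ 0.00829053
healthy: (58/84) × (26/58) × (23/58) × (22/58) × (18/58) ≈ 0.0144488
Highest score → healthy.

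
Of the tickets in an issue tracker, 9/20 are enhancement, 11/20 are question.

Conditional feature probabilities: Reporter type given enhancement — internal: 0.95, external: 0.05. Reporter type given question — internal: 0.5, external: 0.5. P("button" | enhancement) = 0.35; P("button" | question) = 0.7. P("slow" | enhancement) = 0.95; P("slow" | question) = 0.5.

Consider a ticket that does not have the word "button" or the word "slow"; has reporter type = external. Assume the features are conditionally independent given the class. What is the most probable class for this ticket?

question

enhancement: 0.45 × 0.05 × (1−0.35) × (1−0.95) = 0.00073125
question: 0.55 × 0.5 × (1−0.7) × (1−0.5) = 0.04125
Highest score → question.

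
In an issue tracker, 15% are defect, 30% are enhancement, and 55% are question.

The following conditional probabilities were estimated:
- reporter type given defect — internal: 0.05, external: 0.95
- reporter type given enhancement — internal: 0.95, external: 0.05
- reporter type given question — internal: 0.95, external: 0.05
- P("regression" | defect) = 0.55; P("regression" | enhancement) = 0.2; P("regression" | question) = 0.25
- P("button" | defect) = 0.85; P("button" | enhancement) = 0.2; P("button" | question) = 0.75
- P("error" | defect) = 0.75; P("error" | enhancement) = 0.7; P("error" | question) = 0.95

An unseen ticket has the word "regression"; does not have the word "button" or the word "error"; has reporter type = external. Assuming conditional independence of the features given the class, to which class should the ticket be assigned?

defect

defect: 0.15 × 0.95 × 0.55 × (1−0.85) × (1−0.75) = 0.0029390625
enhancement: 0.3 × 0.05 × 0.2 × (1−0.2) × (1−0.7) = 0.00072
question: 0.55 × 0.05 × 0.25 × (1−0.75) × (1−0.95) = 0.0000859375
Highest score → defect.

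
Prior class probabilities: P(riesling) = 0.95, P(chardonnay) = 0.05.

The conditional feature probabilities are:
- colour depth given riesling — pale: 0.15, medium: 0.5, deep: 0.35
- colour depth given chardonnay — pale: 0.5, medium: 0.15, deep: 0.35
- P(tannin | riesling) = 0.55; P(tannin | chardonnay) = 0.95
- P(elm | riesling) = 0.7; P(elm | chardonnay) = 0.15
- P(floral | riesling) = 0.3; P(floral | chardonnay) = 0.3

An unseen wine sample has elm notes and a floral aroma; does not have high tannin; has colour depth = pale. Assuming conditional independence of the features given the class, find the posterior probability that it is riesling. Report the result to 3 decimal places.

0.996

riesling: 0.95 × 0.15 × (1−0.55) × 0.7 × 0.3 = 0.01346625
chardonnay: 0.05 × 0.5 × (1−0.95) × 0.15 × 0.3 = 0.00005625
P(riesling | x) = 0.01346625 / 0.0135225 ≈ 0.996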